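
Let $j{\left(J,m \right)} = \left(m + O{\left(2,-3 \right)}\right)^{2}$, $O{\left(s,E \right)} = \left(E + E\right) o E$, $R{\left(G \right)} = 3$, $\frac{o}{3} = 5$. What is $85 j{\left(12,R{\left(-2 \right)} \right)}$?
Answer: $6334965$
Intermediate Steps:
$o = 15$ ($o = 3 \cdot 5 = 15$)
$O{\left(s,E \right)} = 30 E^{2}$ ($O{\left(s,E \right)} = \left(E + E\right) 15 E = 2 E 15 E = 30 E E = 30 E^{2}$)
$j{\left(J,m \right)} = \left(270 + m\right)^{2}$ ($j{\left(J,m \right)} = \left(m + 30 \left(-3\right)^{2}\right)^{2} = \left(m + 30 \cdot 9\right)^{2} = \left(m + 270\right)^{2} = \left(270 + m\right)^{2}$)
$85 j{\left(12,R{\left(-2 \right)} \right)} = 85 \left(270 + 3\right)^{2} = 85 \cdot 273^{2} = 85 \cdot 74529 = 6334965$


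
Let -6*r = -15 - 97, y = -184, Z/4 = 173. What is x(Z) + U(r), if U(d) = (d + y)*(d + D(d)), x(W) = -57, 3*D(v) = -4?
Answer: -26305/9 ≈ -2922.8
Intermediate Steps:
D(v) = -4/3 (D(v) = (⅓)*(-4) = -4/3)
Z = 692 (Z = 4*173 = 692)
r = 56/3 (r = -(-15 - 97)/6 = -⅙*(-112) = 56/3 ≈ 18.667)
U(d) = (-184 + d)*(-4/3 + d) (U(d) = (d - 184)*(d - 4/3) = (-184 + d)*(-4/3 + d))
x(Z) + U(r) = -57 + (736/3 + (56/3)² - 556/3*56/3) = -57 + (736/3 + 3136/9 - 31136/9) = -57 - 25792/9 = -26305/9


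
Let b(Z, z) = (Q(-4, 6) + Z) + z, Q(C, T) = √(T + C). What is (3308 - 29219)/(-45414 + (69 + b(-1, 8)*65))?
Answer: 116314479/201510365 + 336843*√2/403020730 ≈ 0.57840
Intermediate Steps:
Q(C, T) = √(C + T)
b(Z, z) = Z + z + √2 (b(Z, z) = (√(-4 + 6) + Z) + z = (√2 + Z) + z = (Z + √2) + z = Z + z + √2)
(3308 - 29219)/(-45414 + (69 + b(-1, 8)*65)) = (3308 - 29219)/(-45414 + (69 + (-1 + 8 + √2)*65)) = -25911/(-45414 + (69 + (7 + √2)*65)) = -25911/(-45414 + (69 + (455 + 65*√2))) = -25911/(-45414 + (524 + 65*√2)) = -25911/(-44890 + 65*√2)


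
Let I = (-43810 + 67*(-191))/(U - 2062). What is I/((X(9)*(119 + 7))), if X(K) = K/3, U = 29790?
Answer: -18869/3493728 ≈ -0.0054008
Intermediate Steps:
X(K) = K/3 (X(K) = K*(⅓) = K/3)
I = -56607/27728 (I = (-43810 + 67*(-191))/(29790 - 2062) = (-43810 - 12797)/27728 = -56607*1/27728 = -56607/27728 ≈ -2.0415)
I/((X(9)*(119 + 7))) = -56607*1/(3*(119 + 7))/27728 = -56607/(27728*(3*126)) = -56607/27728/378 = -56607/27728*1/378 = -18869/3493728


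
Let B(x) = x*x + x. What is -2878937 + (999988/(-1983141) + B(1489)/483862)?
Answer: -1381263893968106750/479783285271 ≈ -2.8789e+6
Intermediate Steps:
B(x) = x + x² (B(x) = x² + x = x + x²)
-2878937 + (999988/(-1983141) + B(1489)/483862) = -2878937 + (999988/(-1983141) + (1489*(1 + 1489))/483862) = -2878937 + (999988*(-1/1983141) + (1489*1490)*(1/483862)) = -2878937 + (-999988/1983141 + 2218610*(1/483862)) = -2878937 + (-999988/1983141 + 1109305/241931) = -2878937 + 1957980130177/479783285271 = -1381263893968106750/479783285271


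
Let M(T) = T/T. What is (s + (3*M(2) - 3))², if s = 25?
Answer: 625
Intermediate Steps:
M(T) = 1
(s + (3*M(2) - 3))² = (25 + (3*1 - 3))² = (25 + (3 - 3))² = (25 + 0)² = 25² = 625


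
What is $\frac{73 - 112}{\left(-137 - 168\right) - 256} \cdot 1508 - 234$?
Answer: $- \frac{24154}{187} \approx -129.17$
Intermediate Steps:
$\frac{73 - 112}{\left(-137 - 168\right) - 256} \cdot 1508 - 234 = - \frac{39}{-305 - 256} \cdot 1508 - 234 = - \frac{39}{-561} \cdot 1508 - 234 = \left(-39\right) \left(- \frac{1}{561}\right) 1508 - 234 = \frac{13}{187} \cdot 1508 - 234 = \frac{19604}{187} - 234 = - \frac{24154}{187}$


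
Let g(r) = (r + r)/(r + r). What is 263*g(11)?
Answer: 263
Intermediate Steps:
g(r) = 1 (g(r) = (2*r)/((2*r)) = (2*r)*(1/(2*r)) = 1)
263*g(11) = 263*1 = 263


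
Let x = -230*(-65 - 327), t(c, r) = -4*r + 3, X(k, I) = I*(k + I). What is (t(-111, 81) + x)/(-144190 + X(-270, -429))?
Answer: 89839/155681 ≈ 0.57707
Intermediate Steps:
X(k, I) = I*(I + k)
t(c, r) = 3 - 4*r
x = 90160 (x = -230*(-392) = 90160)
(t(-111, 81) + x)/(-144190 + X(-270, -429)) = ((3 - 4*81) + 90160)/(-144190 - 429*(-429 - 270)) = ((3 - 324) + 90160)/(-144190 - 429*(-699)) = (-321 + 90160)/(-144190 + 299871) = 89839/155681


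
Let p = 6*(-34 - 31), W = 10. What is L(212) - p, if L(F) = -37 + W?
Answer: 363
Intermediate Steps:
p = -390 (p = 6*(-65) = -390)
L(F) = -27 (L(F) = -37 + 10 = -27)
L(212) - p = -27 - 1*(-390) = -27 + 390 = 363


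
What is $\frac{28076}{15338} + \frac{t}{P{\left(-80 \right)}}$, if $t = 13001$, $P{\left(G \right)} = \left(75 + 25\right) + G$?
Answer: $\frac{99985429}{153380} \approx 651.88$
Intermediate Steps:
$P{\left(G \right)} = 100 + G$
$\frac{28076}{15338} + \frac{t}{P{\left(-80 \right)}} = \frac{28076}{15338} + \frac{13001}{100 - 80} = 28076 \cdot \frac{1}{15338} + \frac{13001}{20} = \frac{14038}{7669} + 13001 \cdot \frac{1}{20} = \frac{14038}{7669} + \frac{13001}{20} = \frac{99985429}{153380}$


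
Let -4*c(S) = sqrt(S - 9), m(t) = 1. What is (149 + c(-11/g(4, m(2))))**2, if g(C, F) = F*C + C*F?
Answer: (2384 - I*sqrt(166))**2/256 ≈ 22200.0 - 239.97*I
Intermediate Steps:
g(C, F) = 2*C*F (g(C, F) = C*F + C*F = 2*C*F)
c(S) = -sqrt(-9 + S)/4 (c(S) = -sqrt(S - 9)/4 = -sqrt(-9 + S)/4)
(149 + c(-11/g(4, m(2))))**2 = (149 - sqrt(-9 - 11/(2*4*1))/4)**2 = (149 - sqrt(-9 - 11/8)/4)**2 = (149 - I*sqrt(166)/16)**2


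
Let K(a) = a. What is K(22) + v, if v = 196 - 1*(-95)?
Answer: 313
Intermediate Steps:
v = 291 (v = 196 + 95 = 291)
K(22) + v = 22 + 291 = 313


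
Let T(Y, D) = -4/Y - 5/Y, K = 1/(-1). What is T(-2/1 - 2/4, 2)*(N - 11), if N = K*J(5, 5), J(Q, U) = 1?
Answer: -216/5 ≈ -43.200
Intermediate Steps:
K = -1
T(Y, D) = -9/Y
N = -1 (N = -1*1 = -1)
T(-2/1 - 2/4, 2)*(N - 11) = (-9/(-2/1 - 2/4))*(-1 - 11) = -9/(-2*1 - 2*¼)*(-12) = -9/(-2 - ½)*(-12) = -9/(-5/2)*(-12) = -9*(-⅖)*(-12) = (18/5)*(-12) = -216/5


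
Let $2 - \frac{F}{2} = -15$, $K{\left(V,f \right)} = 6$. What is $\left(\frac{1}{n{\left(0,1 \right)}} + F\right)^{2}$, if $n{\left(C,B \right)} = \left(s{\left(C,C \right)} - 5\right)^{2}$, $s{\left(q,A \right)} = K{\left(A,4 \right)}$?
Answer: $1225$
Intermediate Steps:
$s{\left(q,A \right)} = 6$
$n{\left(C,B \right)} = 1$ ($n{\left(C,B \right)} = \left(6 - 5\right)^{2} = 1^{2} = 1$)
$F = 34$ ($F = 4 - -30 = 4 + 30 = 34$)
$\left(\frac{1}{n{\left(0,1 \right)}} + F\right)^{2} = \left(1^{-1} + 34\right)^{2} = \left(1 + 34\right)^{2} = 35^{2} = 1225$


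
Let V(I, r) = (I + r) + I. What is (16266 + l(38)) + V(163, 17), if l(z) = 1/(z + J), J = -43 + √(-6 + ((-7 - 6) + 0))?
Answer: 730791/44 - I*√19/44 ≈ 16609.0 - 0.099066*I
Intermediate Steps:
V(I, r) = r + 2*I
J = -43 + I*√19 (J = -43 + √(-6 + (-13 + 0)) = -43 + √(-6 - 13) = -43 + √(-19) = -43 + I*√19 ≈ -43.0 + 4.3589*I)
l(z) = 1/(-43 + z + I*√19) (l(z) = 1/(z + (-43 + I*√19)) = 1/(-43 + z + I*√19))
(16266 + l(38)) + V(163, 17) = (16266 + 1/(-43 + 38 + I*√19)) + (17 + 2*163) = (16266 + 1/(-5 + I*√19)) + (17 + 326) = (16266 + 1/(-5 + I*√19)) + 343 = 16609 + 1/(-5 + I*√19)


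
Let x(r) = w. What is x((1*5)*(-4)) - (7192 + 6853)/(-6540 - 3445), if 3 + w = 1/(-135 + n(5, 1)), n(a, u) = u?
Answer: -428385/267598 ≈ -1.6009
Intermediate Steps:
w = -403/134 (w = -3 + 1/(-135 + 1) = -3 + 1/(-134) = -3 - 1/134 = -403/134 ≈ -3.0075)
x(r) = -403/134
x((1*5)*(-4)) - (7192 + 6853)/(-6540 - 3445) = -403/134 - (7192 + 6853)/(-6540 - 3445) = -403/134 - 14045/(-9985) = -403/134 - 14045*(-1)/9985 = -403/134 - 1*(-2809/1997) = -403/134 + 2809/1997 = -428385/267598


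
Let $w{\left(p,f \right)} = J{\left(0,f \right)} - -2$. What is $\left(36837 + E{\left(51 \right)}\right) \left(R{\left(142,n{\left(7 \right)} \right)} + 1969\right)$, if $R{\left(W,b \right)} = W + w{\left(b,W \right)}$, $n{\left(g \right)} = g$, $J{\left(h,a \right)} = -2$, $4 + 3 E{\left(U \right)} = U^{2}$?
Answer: $\frac{238770988}{3} \approx 7.959 \cdot 10^{7}$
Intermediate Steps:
$E{\left(U \right)} = - \frac{4}{3} + \frac{U^{2}}{3}$
$w{\left(p,f \right)} = 0$ ($w{\left(p,f \right)} = -2 - -2 = -2 + 2 = 0$)
$R{\left(W,b \right)} = W$ ($R{\left(W,b \right)} = W + 0 = W$)
$\left(36837 + E{\left(51 \right)}\right) \left(R{\left(142,n{\left(7 \right)} \right)} + 1969\right) = \left(36837 - \left(\frac{4}{3} - \frac{51^{2}}{3}\right)\right) \left(142 + 1969\right) = \left(36837 + \left(- \frac{4}{3} + \frac{1}{3} \cdot 2601\right)\right) 2111 = \left(36837 + \left(- \frac{4}{3} + 867\right)\right) 2111 = \left(36837 + \frac{2597}{3}\right) 2111 = \frac{113108}{3} \cdot 2111 = \frac{238770988}{3}$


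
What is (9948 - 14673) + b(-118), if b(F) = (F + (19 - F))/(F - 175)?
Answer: -1384444/293 ≈ -4725.1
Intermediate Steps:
b(F) = 19/(-175 + F)
(9948 - 14673) + b(-118) = (9948 - 14673) + 19/(-175 - 118) = -4725 + 19/(-293) = -4725 + 19*(-1/293) = -4725 - 19/293 = -1384444/293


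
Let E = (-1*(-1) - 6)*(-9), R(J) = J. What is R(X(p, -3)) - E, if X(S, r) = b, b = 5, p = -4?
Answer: -40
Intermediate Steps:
X(S, r) = 5
E = 45 (E = (1 - 6)*(-9) = -5*(-9) = 45)
R(X(p, -3)) - E = 5 - 1*45 = 5 - 45 = -40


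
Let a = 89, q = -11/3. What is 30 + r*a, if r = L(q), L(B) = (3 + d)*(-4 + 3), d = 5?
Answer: -682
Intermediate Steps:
q = -11/3 (q = -11*1/3 = -11/3 ≈ -3.6667)
L(B) = -8 (L(B) = (3 + 5)*(-4 + 3) = 8*(-1) = -8)
r = -8
30 + r*a = 30 - 8*89 = 30 - 712 = -682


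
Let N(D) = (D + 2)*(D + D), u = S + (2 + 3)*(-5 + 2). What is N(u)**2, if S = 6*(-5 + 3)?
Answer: 1822500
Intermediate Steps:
S = -12 (S = 6*(-2) = -12)
u = -27 (u = -12 + (2 + 3)*(-5 + 2) = -12 + 5*(-3) = -12 - 15 = -27)
N(D) = 2*D*(2 + D) (N(D) = (2 + D)*(2*D) = 2*D*(2 + D))
N(u)**2 = (2*(-27)*(2 - 27))**2 = (2*(-27)*(-25))**2 = 1350**2 = 1822500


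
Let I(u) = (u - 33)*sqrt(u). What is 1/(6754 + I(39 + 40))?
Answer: 3377/22724676 - 23*sqrt(79)/22724676 ≈ 0.00013961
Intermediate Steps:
I(u) = sqrt(u)*(-33 + u) (I(u) = (-33 + u)*sqrt(u) = sqrt(u)*(-33 + u))
1/(6754 + I(39 + 40)) = 1/(6754 + sqrt(39 + 40)*(-33 + (39 + 40))) = 1/(6754 + sqrt(79)*(-33 + 79)) = 1/(6754 + sqrt(79)*46) = 1/(6754 + 46*sqrt(79))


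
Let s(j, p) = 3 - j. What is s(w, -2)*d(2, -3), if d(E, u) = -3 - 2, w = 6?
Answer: 15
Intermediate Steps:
d(E, u) = -5
s(w, -2)*d(2, -3) = (3 - 1*6)*(-5) = (3 - 6)*(-5) = -3*(-5) = 15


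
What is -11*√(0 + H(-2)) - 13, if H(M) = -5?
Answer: -13 - 11*I*√5 ≈ -13.0 - 24.597*I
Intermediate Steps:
-11*√(0 + H(-2)) - 13 = -11*√(0 - 5) - 13 = -11*I*√5 - 13 = -13 - 11*I*√5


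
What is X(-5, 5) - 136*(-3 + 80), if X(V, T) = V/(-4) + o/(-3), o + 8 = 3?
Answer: -125629/12 ≈ -10469.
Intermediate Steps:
o = -5 (o = -8 + 3 = -5)
X(V, T) = 5/3 - V/4 (X(V, T) = V/(-4) - 5/(-3) = V*(-1/4) - 5*(-1/3) = -V/4 + 5/3 = 5/3 - V/4)
X(-5, 5) - 136*(-3 + 80) = (5/3 - 1/4*(-5)) - 136*(-3 + 80) = (5/3 + 5/4) - 136*77 = 35/12 - 10472 = -125629/12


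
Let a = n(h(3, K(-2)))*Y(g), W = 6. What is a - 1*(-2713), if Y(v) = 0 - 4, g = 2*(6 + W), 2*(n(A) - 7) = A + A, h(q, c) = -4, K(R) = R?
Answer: 2701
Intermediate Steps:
n(A) = 7 + A (n(A) = 7 + (A + A)/2 = 7 + (2*A)/2 = 7 + A)
g = 24 (g = 2*(6 + 6) = 2*12 = 24)
Y(v) = -4
a = -12 (a = (7 - 4)*(-4) = 3*(-4) = -12)
a - 1*(-2713) = -12 - 1*(-2713) = -12 + 2713 = 2701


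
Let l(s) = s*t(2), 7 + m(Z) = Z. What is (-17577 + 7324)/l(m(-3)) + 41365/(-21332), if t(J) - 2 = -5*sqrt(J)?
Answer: -114115473/2453180 - 10253*sqrt(2)/92 ≈ -204.13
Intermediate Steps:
m(Z) = -7 + Z
t(J) = 2 - 5*sqrt(J)
l(s) = s*(2 - 5*sqrt(2))
(-17577 + 7324)/l(m(-3)) + 41365/(-21332) = (-17577 + 7324)/(((-7 - 3)*(2 - 5*sqrt(2)))) + 41365/(-21332) = -10253*(-1/(10*(2 - 5*sqrt(2)))) + 41365*(-1/21332) = -10253/(-20 + 50*sqrt(2)) - 41365/21332 = -41365/21332 - 10253/(-20 + 50*sqrt(2))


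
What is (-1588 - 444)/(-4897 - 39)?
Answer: 254/617 ≈ 0.41167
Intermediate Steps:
(-1588 - 444)/(-4897 - 39) = -2032/(-4936) = -2032*(-1/4936) = 254/617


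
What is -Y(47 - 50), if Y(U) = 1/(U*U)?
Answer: -⅑ ≈ -0.11111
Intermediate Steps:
Y(U) = U⁻²
-Y(47 - 50) = -1/(47 - 50)² = -1/(-3)² = -1*⅑ = -⅑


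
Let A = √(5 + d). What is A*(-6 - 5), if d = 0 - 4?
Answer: -11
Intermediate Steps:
d = -4
A = 1 (A = √(5 - 4) = √1 = 1)
A*(-6 - 5) = 1*(-6 - 5) = 1*(-11) = -11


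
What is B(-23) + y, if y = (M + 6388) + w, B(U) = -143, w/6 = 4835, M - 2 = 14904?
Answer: 50161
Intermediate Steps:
M = 14906 (M = 2 + 14904 = 14906)
w = 29010 (w = 6*4835 = 29010)
y = 50304 (y = (14906 + 6388) + 29010 = 21294 + 29010 = 50304)
B(-23) + y = -143 + 50304 = 50161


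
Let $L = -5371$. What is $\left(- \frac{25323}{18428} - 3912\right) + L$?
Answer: $- \frac{171092447}{18428} \approx -9284.4$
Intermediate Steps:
$\left(- \frac{25323}{18428} - 3912\right) + L = \left(- \frac{25323}{18428} - 3912\right) - 5371 = - \frac{72115659}{18428} - 5371 = - \frac{171092447}{18428}$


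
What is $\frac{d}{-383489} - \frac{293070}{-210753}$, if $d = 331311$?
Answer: $\frac{14188111349}{26940485739} \approx 0.52665$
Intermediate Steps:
$\frac{d}{-383489} - \frac{293070}{-210753} = \frac{331311}{-383489} - \frac{293070}{-210753} = 331311 \left(- \frac{1}{383489}\right) - - \frac{97690}{70251} = - \frac{331311}{383489} + \frac{97690}{70251} = \frac{14188111349}{26940485739}$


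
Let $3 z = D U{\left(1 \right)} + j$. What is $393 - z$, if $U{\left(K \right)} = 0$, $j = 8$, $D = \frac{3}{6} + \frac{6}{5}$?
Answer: $\frac{1171}{3} \approx 390.33$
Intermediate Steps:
$D = \frac{17}{10}$ ($D = 3 \cdot \frac{1}{6} + 6 \cdot \frac{1}{5} = \frac{1}{2} + \frac{6}{5} = \frac{17}{10} \approx 1.7$)
$z = \frac{8}{3}$ ($z = \frac{\frac{17}{10} \cdot 0 + 8}{3} = \frac{0 + 8}{3} = \frac{1}{3} \cdot 8 = \frac{8}{3} \approx 2.6667$)
$393 - z = 393 - \frac{8}{3} = \frac{1171}{3}$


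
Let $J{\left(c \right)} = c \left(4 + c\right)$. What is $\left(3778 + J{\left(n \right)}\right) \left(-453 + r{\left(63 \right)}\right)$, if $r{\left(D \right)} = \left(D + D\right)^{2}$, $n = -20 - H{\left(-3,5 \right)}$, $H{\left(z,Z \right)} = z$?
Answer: $61676577$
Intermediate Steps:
$n = -17$ ($n = -20 - -3 = -20 + 3 = -17$)
$r{\left(D \right)} = 4 D^{2}$ ($r{\left(D \right)} = \left(2 D\right)^{2} = 4 D^{2}$)
$\left(3778 + J{\left(n \right)}\right) \left(-453 + r{\left(63 \right)}\right) = \left(3778 - 17 \left(4 - 17\right)\right) \left(-453 + 4 \cdot 63^{2}\right) = \left(3778 - -221\right) \left(-453 + 4 \cdot 3969\right) = \left(3778 + 221\right) \left(-453 + 15876\right) = 3999 \cdot 15423 = 61676577$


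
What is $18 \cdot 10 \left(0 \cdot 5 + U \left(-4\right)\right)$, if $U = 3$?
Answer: $-2160$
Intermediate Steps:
$18 \cdot 10 \left(0 \cdot 5 + U \left(-4\right)\right) = 18 \cdot 10 \left(0 \cdot 5 + 3 \left(-4\right)\right) = 180 \left(0 - 12\right) = 180 \left(-12\right) = -2160$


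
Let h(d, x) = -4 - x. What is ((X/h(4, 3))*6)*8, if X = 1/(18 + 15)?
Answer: -16/77 ≈ -0.20779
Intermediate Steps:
X = 1/33 ≈ 0.030303
((X/h(4, 3))*6)*8 = ((1/(33*(-4 - 1*3)))*6)*8 = ((1/(33*(-4 - 3)))*6)*8 = (((1/33)/(-7))*6)*8 = (((1/33)*(-⅐))*6)*8 = -1/231*6*8 = -2/77*8 = -16/77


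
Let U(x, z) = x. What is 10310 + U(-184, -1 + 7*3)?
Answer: 10126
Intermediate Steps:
10310 + U(-184, -1 + 7*3) = 10310 - 184 = 10126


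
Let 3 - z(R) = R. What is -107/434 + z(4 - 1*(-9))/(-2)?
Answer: 2063/434 ≈ 4.7535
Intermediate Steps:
z(R) = 3 - R
-107/434 + z(4 - 1*(-9))/(-2) = -107/434 + (3 - (4 - 1*(-9)))/(-2) = -107*1/434 + (3 - (4 + 9))*(-½) = -107/434 + (3 - 1*13)*(-½) = -107/434 + (3 - 13)*(-½) = -107/434 - 10*(-½) = -107/434 + 5 = 2063/434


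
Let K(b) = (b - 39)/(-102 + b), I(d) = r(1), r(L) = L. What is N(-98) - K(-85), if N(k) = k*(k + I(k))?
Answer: 1777498/187 ≈ 9505.3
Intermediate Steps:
I(d) = 1
N(k) = k*(1 + k) (N(k) = k*(k + 1) = k*(1 + k))
K(b) = (-39 + b)/(-102 + b)
N(-98) - K(-85) = -98*(1 - 98) - (-39 - 85)/(-102 - 85) = -98*(-97) - (-124)/(-187) = 9506 - (-1)*(-124)/187 = 9506 - 1*124/187 = 9506 - 124/187 = 1777498/187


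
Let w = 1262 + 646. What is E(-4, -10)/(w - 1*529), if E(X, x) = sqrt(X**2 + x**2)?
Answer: 2*sqrt(29)/1379 ≈ 0.0078102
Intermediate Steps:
w = 1908
E(-4, -10)/(w - 1*529) = sqrt((-4)**2 + (-10)**2)/(1908 - 1*529) = sqrt(16 + 100)/(1908 - 529) = sqrt(116)/1379 = (2*sqrt(29))/1379 = 2*sqrt(29)/1379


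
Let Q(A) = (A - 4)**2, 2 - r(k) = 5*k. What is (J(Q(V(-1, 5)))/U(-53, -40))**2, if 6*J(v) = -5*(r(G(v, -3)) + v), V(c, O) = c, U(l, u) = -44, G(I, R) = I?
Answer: 60025/17424 ≈ 3.4450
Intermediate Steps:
r(k) = 2 - 5*k
Q(A) = (-4 + A)**2
J(v) = -5/3 + 10*v/3 (J(v) = (-5*((2 - 5*v) + v))/6 = (-5*(2 - 4*v))/6 = (-10 + 20*v)/6 = -5/3 + 10*v/3)
(J(Q(V(-1, 5)))/U(-53, -40))**2 = ((-5/3 + 10*(-4 - 1)**2/3)/(-44))**2 = ((-5/3 + (10/3)*(-5)**2)*(-1/44))**2 = ((-5/3 + (10/3)*25)*(-1/44))**2 = ((-5/3 + 250/3)*(-1/44))**2 = ((245/3)*(-1/44))**2 = (-245/132)**2 = 60025/17424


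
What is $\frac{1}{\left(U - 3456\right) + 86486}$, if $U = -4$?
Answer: $\frac{1}{83026} \approx 1.2044 \cdot 10^{-5}$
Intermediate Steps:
$\frac{1}{\left(U - 3456\right) + 86486} = \frac{1}{\left(-4 - 3456\right) + 86486} = \frac{1}{-3460 + 86486} = \frac{1}{83026}$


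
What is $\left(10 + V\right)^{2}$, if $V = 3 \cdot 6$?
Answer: $784$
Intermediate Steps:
$V = 18$
$\left(10 + V\right)^{2} = \left(10 + 18\right)^{2} = 28^{2} = 784$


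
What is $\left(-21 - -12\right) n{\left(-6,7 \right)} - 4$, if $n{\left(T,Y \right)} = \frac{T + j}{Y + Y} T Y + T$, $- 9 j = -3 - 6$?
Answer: $-85$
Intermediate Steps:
$j = 1$ ($j = - \frac{-3 - 6}{9} = \left(- \frac{1}{9}\right) \left(-9\right) = 1$)
$n{\left(T,Y \right)} = T + \frac{T \left(1 + T\right)}{2}$ ($n{\left(T,Y \right)} = \frac{T + 1}{Y + Y} T Y + T = \frac{1 + T}{2 Y} T Y + T = \frac{T \left(1 + T\right)}{2 Y} Y + T = \frac{T \left(1 + T\right)}{2} + T = T + \frac{T \left(1 + T\right)}{2}$)
$\left(-21 - -12\right) n{\left(-6,7 \right)} - 4 = \left(-21 - -12\right) \frac{1}{2} \left(-6\right) \left(3 - 6\right) - 4 = \left(-21 + 12\right) \frac{1}{2} \left(-6\right) \left(-3\right) - 4 = \left(-9\right) 9 - 4 = -81 - 4 = -85$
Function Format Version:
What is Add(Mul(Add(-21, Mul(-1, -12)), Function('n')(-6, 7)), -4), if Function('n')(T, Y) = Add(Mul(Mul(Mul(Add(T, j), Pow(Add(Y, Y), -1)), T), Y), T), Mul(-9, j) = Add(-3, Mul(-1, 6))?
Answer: -85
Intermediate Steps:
j = 1 (j = Mul(Rational(-1, 9), Add(-3, Mul(-1, 6))) = Mul(Rational(-1, 9), Add(-3, -6)) = Mul(Rational(-1, 9), -9) = 1)
Function('n')(T, Y) = Add(T, Mul(Rational(1, 2), T, Add(1, T))) (Function('n')(T, Y) = Add(Mul(Mul(Mul(Add(T, 1), Pow(Add(Y, Y), -1)), T), Y), T) = Add(Mul(Mul(Mul(Add(1, T), Pow(Mul(2, Y), -1)), T), Y), T) = Add(Mul(Mul(Mul(Add(1, T), Mul(Rational(1, 2), Pow(Y, -1))), T), Y), T) = Add(Mul(Mul(Mul(Rational(1, 2), Pow(Y, -1), Add(1, T)), T), Y), T) = Add(Mul(Mul(Rational(1, 2), T, Pow(Y, -1), Add(1, T)), Y), T) = Add(Mul(Rational(1, 2), T, Add(1, T)), T) = Add(T, Mul(Rational(1, 2), T, Add(1, T))))
Add(Mul(Add(-21, Mul(-1, -12)), Function('n')(-6, 7)), -4) = Add(Mul(Add(-21, Mul(-1, -12)), Mul(Rational(1, 2), -6, Add(3, -6))), -4) = Add(Mul(Add(-21, 12), Mul(Rational(1, 2), -6, -3)), -4) = Add(Mul(-9, 9), -4) = Add(-81, -4) = -85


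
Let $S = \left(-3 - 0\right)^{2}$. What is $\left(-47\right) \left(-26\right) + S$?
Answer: $1231$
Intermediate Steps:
$S = 9$ ($S = \left(-3 + 0\right)^{2} = \left(-3\right)^{2} = 9$)
$\left(-47\right) \left(-26\right) + S = \left(-47\right) \left(-26\right) + 9 = 1222 + 9 = 1231$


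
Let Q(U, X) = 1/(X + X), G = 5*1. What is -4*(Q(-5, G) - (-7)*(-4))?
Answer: 558/5 ≈ 111.60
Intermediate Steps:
G = 5
Q(U, X) = 1/(2*X)
-4*(Q(-5, G) - (-7)*(-4)) = -4*((½)/5 - (-7)*(-4)) = -4*((½)*(⅕) - 1*28) = -4*(⅒ - 28) = -4*(-279/10) = 558/5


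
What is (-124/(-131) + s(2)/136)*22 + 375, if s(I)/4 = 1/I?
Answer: 1764443/4454 ≈ 396.15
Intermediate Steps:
s(I) = 4/I
(-124/(-131) + s(2)/136)*22 + 375 = (-124/(-131) + (4/2)/136)*22 + 375 = (-124*(-1/131) + (4*(1/2))*(1/136))*22 + 375 = (124/131 + 2*(1/136))*22 + 375 = (124/131 + 1/68)*22 + 375 = (8563/8908)*22 + 375 = 94193/4454 + 375 = 1764443/4454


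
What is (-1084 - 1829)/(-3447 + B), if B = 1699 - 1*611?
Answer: 2913/2359 ≈ 1.2348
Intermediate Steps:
B = 1088 (B = 1699 - 611 = 1088)
(-1084 - 1829)/(-3447 + B) = (-1084 - 1829)/(-3447 + 1088) = -2913/(-2359) = -2913*(-1/2359) = 2913/2359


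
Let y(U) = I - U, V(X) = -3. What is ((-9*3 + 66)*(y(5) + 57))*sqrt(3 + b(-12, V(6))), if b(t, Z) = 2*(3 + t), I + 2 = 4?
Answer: 2106*I*sqrt(15) ≈ 8156.5*I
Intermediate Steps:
I = 2 (I = -2 + 4 = 2)
b(t, Z) = 6 + 2*t
y(U) = 2 - U
((-9*3 + 66)*(y(5) + 57))*sqrt(3 + b(-12, V(6))) = ((-9*3 + 66)*((2 - 1*5) + 57))*sqrt(3 + (6 + 2*(-12))) = ((-27 + 66)*((2 - 5) + 57))*sqrt(3 + (6 - 24)) = (39*(-3 + 57))*sqrt(3 - 18) = (39*54)*sqrt(-15) = 2106*(I*sqrt(15)) = 2106*I*sqrt(15)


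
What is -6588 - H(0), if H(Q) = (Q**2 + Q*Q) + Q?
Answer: -6588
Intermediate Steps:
H(Q) = Q + 2*Q**2 (H(Q) = (Q**2 + Q**2) + Q = 2*Q**2 + Q = Q + 2*Q**2)
-6588 - H(0) = -6588 - 0*(1 + 2*0) = -6588 - 0*(1 + 0) = -6588 - 0 = -6588 - 1*0 = -6588 + 0 = -6588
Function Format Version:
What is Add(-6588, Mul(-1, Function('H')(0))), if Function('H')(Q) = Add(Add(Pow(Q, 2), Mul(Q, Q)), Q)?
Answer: -6588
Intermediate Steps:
Function('H')(Q) = Add(Q, Mul(2, Pow(Q, 2))) (Function('H')(Q) = Add(Add(Pow(Q, 2), Pow(Q, 2)), Q) = Add(Mul(2, Pow(Q, 2)), Q) = Add(Q, Mul(2, Pow(Q, 2))))
Add(-6588, Mul(-1, Function('H')(0))) = Add(-6588, Mul(-1, Mul(0, Add(1, Mul(2, 0))))) = Add(-6588, Mul(-1, Mul(0, Add(1, 0)))) = Add(-6588, Mul(-1, Mul(0, 1))) = Add(-6588, Mul(-1, 0)) = Add(-6588, 0) = -6588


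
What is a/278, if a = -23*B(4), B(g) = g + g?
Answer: -92/139 ≈ -0.66187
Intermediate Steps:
B(g) = 2*g
a = -184 (a = -46*4 = -23*8 = -184)
a/278 = -184/278 = -184*1/278 = -92/139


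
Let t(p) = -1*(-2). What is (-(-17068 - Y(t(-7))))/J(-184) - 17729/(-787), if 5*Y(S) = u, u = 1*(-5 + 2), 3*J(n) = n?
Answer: -185169977/724040 ≈ -255.75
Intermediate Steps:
J(n) = n/3
t(p) = 2
u = -3 (u = 1*(-3) = -3)
Y(S) = -⅗ (Y(S) = (⅕)*(-3) = -⅗)
(-(-17068 - Y(t(-7))))/J(-184) - 17729/(-787) = (-(-17068 - 1*(-⅗)))/(((⅓)*(-184))) - 17729/(-787) = (-(-17068 + ⅗))/(-184/3) - 17729*(-1/787) = -1*(-85337/5)*(-3/184) + 17729/787 = (85337/5)*(-3/184) + 17729/787 = -256011/920 + 17729/787 = -185169977/724040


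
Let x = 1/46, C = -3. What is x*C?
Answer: -3/46 ≈ -0.065217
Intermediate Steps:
x = 1/46 ≈ 0.021739
x*C = (1/46)*(-3) = -3/46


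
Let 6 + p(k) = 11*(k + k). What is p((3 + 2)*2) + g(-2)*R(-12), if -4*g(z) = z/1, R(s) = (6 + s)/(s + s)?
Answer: 1713/8 ≈ 214.13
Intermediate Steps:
R(s) = (6 + s)/(2*s) (R(s) = (6 + s)/((2*s)) = (6 + s)*(1/(2*s)) = (6 + s)/(2*s))
p(k) = -6 + 22*k (p(k) = -6 + 11*(k + k) = -6 + 11*(2*k) = -6 + 22*k)
g(z) = -z/4 (g(z) = -z/(4*1) = -z/4)
p((3 + 2)*2) + g(-2)*R(-12) = (-6 + 22*((3 + 2)*2)) + (-¼*(-2))*((½)*(6 - 12)/(-12)) = (-6 + 22*(5*2)) + ((½)*(-1/12)*(-6))/2 = (-6 + 22*10) + (½)*(¼) = (-6 + 220) + ⅛ = 214 + ⅛ = 1713/8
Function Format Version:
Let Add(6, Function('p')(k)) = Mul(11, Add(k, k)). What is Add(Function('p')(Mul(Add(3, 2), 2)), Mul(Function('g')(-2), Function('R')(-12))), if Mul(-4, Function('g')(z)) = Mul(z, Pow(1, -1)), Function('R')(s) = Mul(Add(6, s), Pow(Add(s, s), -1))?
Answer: Rational(1713, 8) ≈ 214.13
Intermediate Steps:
Function('R')(s) = Mul(Rational(1, 2), Pow(s, -1), Add(6, s)) (Function('R')(s) = Mul(Add(6, s), Pow(Mul(2, s), -1)) = Mul(Add(6, s), Mul(Rational(1, 2), Pow(s, -1))) = Mul(Rational(1, 2), Pow(s, -1), Add(6, s)))
Function('p')(k) = Add(-6, Mul(22, k)) (Function('p')(k) = Add(-6, Mul(11, Add(k, k))) = Add(-6, Mul(11, Mul(2, k))) = Add(-6, Mul(22, k)))
Function('g')(z) = Mul(Rational(-1, 4), z) (Function('g')(z) = Mul(Rational(-1, 4), Mul(z, Pow(1, -1))) = Mul(Rational(-1, 4), Mul(z, 1)) = Mul(Rational(-1, 4), z))
Add(Function('p')(Mul(Add(3, 2), 2)), Mul(Function('g')(-2), Function('R')(-12))) = Add(Add(-6, Mul(22, Mul(Add(3, 2), 2))), Mul(Mul(Rational(-1, 4), -2), Mul(Rational(1, 2), Pow(-12, -1), Add(6, -12)))) = Add(Add(-6, Mul(22, Mul(5, 2))), Mul(Rational(1, 2), Mul(Rational(1, 2), Rational(-1, 12), -6))) = Add(Add(-6, Mul(22, 10)), Mul(Rational(1, 2), Rational(1, 4))) = Add(Add(-6, 220), Rational(1, 8)) = Add(214, Rational(1, 8)) = Rational(1713, 8)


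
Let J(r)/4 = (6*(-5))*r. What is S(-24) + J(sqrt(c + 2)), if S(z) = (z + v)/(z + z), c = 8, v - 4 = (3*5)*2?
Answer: -5/24 - 120*sqrt(10) ≈ -379.68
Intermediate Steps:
v = 34 (v = 4 + (3*5)*2 = 4 + 15*2 = 4 + 30 = 34)
S(z) = (34 + z)/(2*z) (S(z) = (z + 34)/(z + z) = (34 + z)/((2*z)) = (34 + z)*(1/(2*z)) = (34 + z)/(2*z))
J(r) = -120*r (J(r) = 4*((6*(-5))*r) = 4*(-30*r) = -120*r)
S(-24) + J(sqrt(c + 2)) = (1/2)*(34 - 24)/(-24) - 120*sqrt(8 + 2) = (1/2)*(-1/24)*10 - 120*sqrt(10) = -5/24 - 120*sqrt(10)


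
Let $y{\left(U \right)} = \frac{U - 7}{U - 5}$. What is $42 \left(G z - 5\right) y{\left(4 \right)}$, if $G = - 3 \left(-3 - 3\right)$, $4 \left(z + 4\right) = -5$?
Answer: $-12537$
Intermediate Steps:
$y{\left(U \right)} = \frac{-7 + U}{-5 + U}$
$z = - \frac{21}{4}$ ($z = -4 + \frac{1}{4} \left(-5\right) = -4 - \frac{5}{4} = - \frac{21}{4} \approx -5.25$)
$G = 18$ ($G = \left(-3\right) \left(-6\right) = 18$)
$42 \left(G z - 5\right) y{\left(4 \right)} = 42 \left(18 \left(- \frac{21}{4}\right) - 5\right) \frac{-7 + 4}{-5 + 4} = 42 \left(- \frac{189}{2} - 5\right) \frac{1}{-1} \left(-3\right) = 42 \left(- \frac{199}{2}\right) \left(\left(-1\right) \left(-3\right)\right) = \left(-4179\right) 3 = -12537$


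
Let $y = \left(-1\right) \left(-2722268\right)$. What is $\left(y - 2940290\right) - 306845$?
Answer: $-524867$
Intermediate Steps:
$y = 2722268$
$\left(y - 2940290\right) - 306845 = \left(2722268 - 2940290\right) - 306845 = -218022 - 306845 = -524867$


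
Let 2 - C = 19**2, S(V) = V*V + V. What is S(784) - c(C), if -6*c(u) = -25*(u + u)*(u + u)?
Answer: -4597730/3 ≈ -1.5326e+6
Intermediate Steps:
S(V) = V + V**2 (S(V) = V**2 + V = V + V**2)
C = -359 (C = 2 - 1*19**2 = 2 - 1*361 = 2 - 361 = -359)
c(u) = 50*u**2/3 (c(u) = -(-25)*(u + u)*(u + u)/6 = -(-25)*(2*u)*(2*u)/6 = -(-25)*4*u**2/6 = -(-50)*u**2/3 = 50*u**2/3)
S(784) - c(C) = 784*(1 + 784) - 50*(-359)**2/3 = 784*785 - 50*128881/3 = 615440 - 1*6444050/3 = 615440 - 6444050/3 = -4597730/3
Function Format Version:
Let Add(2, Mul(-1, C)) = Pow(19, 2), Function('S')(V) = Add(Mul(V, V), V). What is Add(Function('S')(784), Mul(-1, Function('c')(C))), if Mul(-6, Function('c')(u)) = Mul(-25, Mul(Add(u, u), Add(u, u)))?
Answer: Rational(-4597730, 3) ≈ -1.5326e+6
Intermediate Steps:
Function('S')(V) = Add(V, Pow(V, 2)) (Function('S')(V) = Add(Pow(V, 2), V) = Add(V, Pow(V, 2)))
C = -359 (C = Add(2, Mul(-1, Pow(19, 2))) = Add(2, Mul(-1, 361)) = Add(2, -361) = -359)
Function('c')(u) = Mul(Rational(50, 3), Pow(u, 2)) (Function('c')(u) = Mul(Rational(-1, 6), Mul(-25, Mul(Add(u, u), Add(u, u)))) = Mul(Rational(-1, 6), Mul(-25, Mul(Mul(2, u), Mul(2, u)))) = Mul(Rational(-1, 6), Mul(-25, Mul(4, Pow(u, 2)))) = Mul(Rational(-1, 6), Mul(-100, Pow(u, 2))) = Mul(Rational(50, 3), Pow(u, 2)))
Add(Function('S')(784), Mul(-1, Function('c')(C))) = Add(Mul(784, Add(1, 784)), Mul(-1, Mul(Rational(50, 3), Pow(-359, 2)))) = Add(Mul(784, 785), Mul(-1, Mul(Rational(50, 3), 128881))) = Add(615440, Mul(-1, Rational(6444050, 3))) = Add(615440, Rational(-6444050, 3)) = Rational(-4597730, 3)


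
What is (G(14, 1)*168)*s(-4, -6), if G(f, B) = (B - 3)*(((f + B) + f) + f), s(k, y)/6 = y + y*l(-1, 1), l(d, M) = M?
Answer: 1040256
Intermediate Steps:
s(k, y) = 12*y (s(k, y) = 6*(y + y*1) = 6*(y + y) = 6*(2*y) = 12*y)
G(f, B) = (-3 + B)*(B + 3*f) (G(f, B) = (-3 + B)*(((B + f) + f) + f) = (-3 + B)*((B + 2*f) + f) = (-3 + B)*(B + 3*f))
(G(14, 1)*168)*s(-4, -6) = ((1**2 - 9*14 - 3*1 + 3*1*14)*168)*(12*(-6)) = ((1 - 126 - 3 + 42)*168)*(-72) = -86*168*(-72) = -14448*(-72) = 1040256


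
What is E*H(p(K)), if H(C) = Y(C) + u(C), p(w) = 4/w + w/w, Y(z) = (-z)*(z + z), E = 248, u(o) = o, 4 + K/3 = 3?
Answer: -1240/9 ≈ -137.78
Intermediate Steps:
K = -3 (K = -12 + 3*3 = -12 + 9 = -3)
Y(z) = -2*z**2 (Y(z) = (-z)*(2*z) = -2*z**2)
p(w) = 1 + 4/w (p(w) = 4/w + 1 = 1 + 4/w)
H(C) = C - 2*C**2 (H(C) = -2*C**2 + C = C - 2*C**2)
E*H(p(K)) = 248*(((4 - 3)/(-3))*(1 - 2*(4 - 3)/(-3))) = 248*((-1/3*1)*(1 - (-2)/3)) = 248*(-(1 - 2*(-1/3))/3) = 248*(-(1 + 2/3)/3) = 248*(-1/3*5/3) = 248*(-5/9) = -1240/9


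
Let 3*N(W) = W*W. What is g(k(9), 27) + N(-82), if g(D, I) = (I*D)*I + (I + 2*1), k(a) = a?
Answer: 26494/3 ≈ 8831.3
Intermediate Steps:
N(W) = W²/3 (N(W) = (W*W)/3 = W²/3)
g(D, I) = 2 + I + D*I² (g(D, I) = (D*I)*I + (I + 2) = D*I² + (2 + I) = 2 + I + D*I²)
g(k(9), 27) + N(-82) = (2 + 27 + 9*27²) + (⅓)*(-82)² = (2 + 27 + 9*729) + (⅓)*6724 = (2 + 27 + 6561) + 6724/3 = 6590 + 6724/3 = 26494/3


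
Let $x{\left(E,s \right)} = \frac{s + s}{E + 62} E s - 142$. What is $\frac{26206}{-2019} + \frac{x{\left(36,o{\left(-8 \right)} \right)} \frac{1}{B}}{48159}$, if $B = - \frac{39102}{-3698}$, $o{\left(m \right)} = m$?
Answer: $- \frac{403021522089640}{31049712294993} \approx -12.98$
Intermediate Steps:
$x{\left(E,s \right)} = -142 + \frac{2 E s^{2}}{62 + E}$ ($x{\left(E,s \right)} = \frac{2 s}{62 + E} E s - 142 = \frac{2 E s}{62 + E} s - 142 = \frac{2 E s^{2}}{62 + E} - 142 = -142 + \frac{2 E s^{2}}{62 + E}$)
$B = \frac{19551}{1849}$ ($B = \left(-39102\right) \left(- \frac{1}{3698}\right) = \frac{19551}{1849} \approx 10.574$)
$\frac{26206}{-2019} + \frac{x{\left(36,o{\left(-8 \right)} \right)} \frac{1}{B}}{48159} = \frac{26206}{-2019} + \frac{\frac{2 \left(-4402 - 2556 + 36 \left(-8\right)^{2}\right)}{62 + 36} \frac{1}{\frac{19551}{1849}}}{48159} = 26206 \left(- \frac{1}{2019}\right) + \frac{2 \left(-4402 - 2556 + 36 \cdot 64\right)}{98} \cdot \frac{1849}{19551} \cdot \frac{1}{48159} = - \frac{26206}{2019} + 2 \cdot \frac{1}{98} \left(-4402 - 2556 + 2304\right) \frac{1849}{19551} \cdot \frac{1}{48159} = - \frac{26206}{2019} + 2 \cdot \frac{1}{98} \left(-4654\right) \frac{1849}{19551} \cdot \frac{1}{48159} = - \frac{26206}{2019} + \left(- \frac{4654}{49}\right) \frac{1849}{19551} \cdot \frac{1}{48159} = - \frac{26206}{2019} - \frac{8605246}{46136273841} = - \frac{403021522089640}{31049712294993}$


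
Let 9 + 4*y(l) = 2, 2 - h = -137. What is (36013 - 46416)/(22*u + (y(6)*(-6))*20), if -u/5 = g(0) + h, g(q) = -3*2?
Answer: 101/140 ≈ 0.72143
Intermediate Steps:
h = 139 (h = 2 - 1*(-137) = 2 + 137 = 139)
g(q) = -6
y(l) = -7/4 (y(l) = -9/4 + (1/4)*2 = -9/4 + 1/2 = -7/4)
u = -665 (u = -5*(-6 + 139) = -5*133 = -665)
(36013 - 46416)/(22*u + (y(6)*(-6))*20) = (36013 - 46416)/(22*(-665) - 7/4*(-6)*20) = -10403/(-14630 + (21/2)*20) = -10403/(-14630 + 210) = -10403/(-14420) = -10403*(-1/14420) = 101/140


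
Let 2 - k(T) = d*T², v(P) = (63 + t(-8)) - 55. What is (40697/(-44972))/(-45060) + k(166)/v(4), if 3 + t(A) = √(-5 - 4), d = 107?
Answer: -14937332804650151/34449451440 + 4422735*I/17 ≈ -4.336e+5 + 2.6016e+5*I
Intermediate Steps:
t(A) = -3 + 3*I (t(A) = -3 + √(-5 - 4) = -3 + √(-9) = -3 + 3*I)
v(P) = 5 + 3*I (v(P) = (63 + (-3 + 3*I)) - 55 = (60 + 3*I) - 55 = 5 + 3*I)
k(T) = 2 - 107*T²
(40697/(-44972))/(-45060) + k(166)/v(4) = (40697/(-44972))/(-45060) + (2 - 107*166²)/(5 + 3*I) = (40697*(-1/44972))*(-1/45060) + (2 - 107*27556)*((5 - 3*I)/34) = -40697/44972*(-1/45060) + (2 - 2948492)*((5 - 3*I)/34) = 40697/2026438320 - 1474245*(5 - 3*I)/17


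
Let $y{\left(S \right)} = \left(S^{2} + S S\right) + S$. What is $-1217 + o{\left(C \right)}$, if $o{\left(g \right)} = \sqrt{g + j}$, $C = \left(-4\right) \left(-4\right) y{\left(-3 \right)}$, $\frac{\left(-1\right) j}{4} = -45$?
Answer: $-1217 + 2 \sqrt{105} \approx -1196.5$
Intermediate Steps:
$j = 180$ ($j = \left(-4\right) \left(-45\right) = 180$)
$y{\left(S \right)} = S + 2 S^{2}$ ($y{\left(S \right)} = \left(S^{2} + S^{2}\right) + S = 2 S^{2} + S = S + 2 S^{2}$)
$C = 240$ ($C = \left(-4\right) \left(-4\right) \left(- 3 \left(1 + 2 \left(-3\right)\right)\right) = 16 \left(- 3 \left(1 - 6\right)\right) = 16 \left(\left(-3\right) \left(-5\right)\right) = 16 \cdot 15 = 240$)
$o{\left(g \right)} = \sqrt{180 + g}$ ($o{\left(g \right)} = \sqrt{g + 180} = \sqrt{180 + g}$)
$-1217 + o{\left(C \right)} = -1217 + \sqrt{180 + 240} = -1217 + \sqrt{420} = -1217 + 2 \sqrt{105}$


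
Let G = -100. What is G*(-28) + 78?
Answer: 2878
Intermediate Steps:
G*(-28) + 78 = -100*(-28) + 78 = 2800 + 78 = 2878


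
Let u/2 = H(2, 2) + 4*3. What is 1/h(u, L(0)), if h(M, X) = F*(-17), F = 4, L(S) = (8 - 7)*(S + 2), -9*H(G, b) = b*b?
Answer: -1/68 ≈ -0.014706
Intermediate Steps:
H(G, b) = -b²/9 (H(G, b) = -b*b/9 = -b²/9)
L(S) = 2 + S (L(S) = 1*(2 + S) = 2 + S)
u = 208/9 (u = 2*(-⅑*2² + 4*3) = 2*(-⅑*4 + 12) = 2*(-4/9 + 12) = 2*(104/9) = 208/9 ≈ 23.111)
h(M, X) = -68 (h(M, X) = 4*(-17) = -68)
1/h(u, L(0)) = 1/(-68) = -1/68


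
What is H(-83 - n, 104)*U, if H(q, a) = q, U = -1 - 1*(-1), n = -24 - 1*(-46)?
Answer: 0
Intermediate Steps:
n = 22 (n = -24 + 46 = 22)
U = 0 (U = -1 + 1 = 0)
H(-83 - n, 104)*U = (-83 - 1*22)*0 = (-83 - 22)*0 = -105*0 = 0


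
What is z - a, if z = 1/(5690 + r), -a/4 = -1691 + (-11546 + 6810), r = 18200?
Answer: -614164119/23890 ≈ -25708.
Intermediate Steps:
a = 25708 (a = -4*(-1691 + (-11546 + 6810)) = -4*(-1691 - 4736) = -4*(-6427) = 25708)
z = 1/23890 (z = 1/(5690 + 18200) = 1/23890 ≈ 4.1859e-5)
z - a = 1/23890 - 1*25708 = 1/23890 - 25708 = -614164119/23890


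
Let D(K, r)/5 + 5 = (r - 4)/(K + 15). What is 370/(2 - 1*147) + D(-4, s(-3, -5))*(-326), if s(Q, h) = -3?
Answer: 2929926/319 ≈ 9184.7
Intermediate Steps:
D(K, r) = -25 + 5*(-4 + r)/(15 + K) (D(K, r) = -25 + 5*((r - 4)/(K + 15)) = -25 + 5*((-4 + r)/(15 + K)) = -25 + 5*(-4 + r)/(15 + K))
370/(2 - 1*147) + D(-4, s(-3, -5))*(-326) = 370/(2 - 1*147) + (5*(-79 - 3 - 5*(-4))/(15 - 4))*(-326) = 370/(2 - 147) + (5*(-79 - 3 + 20)/11)*(-326) = 370/(-145) + (5*(1/11)*(-62))*(-326) = 370*(-1/145) - 310/11*(-326) = -74/29 + 101060/11 = 2929926/319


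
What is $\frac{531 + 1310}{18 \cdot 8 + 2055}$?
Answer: $\frac{1841}{2199} \approx 0.8372$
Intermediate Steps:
$\frac{531 + 1310}{18 \cdot 8 + 2055} = \frac{1841}{144 + 2055} = \frac{1841}{2199}$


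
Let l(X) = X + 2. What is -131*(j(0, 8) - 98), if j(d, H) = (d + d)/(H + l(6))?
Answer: 12838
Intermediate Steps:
l(X) = 2 + X
j(d, H) = 2*d/(8 + H) (j(d, H) = (d + d)/(H + (2 + 6)) = (2*d)/(H + 8) = (2*d)/(8 + H) = 2*d/(8 + H))
-131*(j(0, 8) - 98) = -131*(2*0/(8 + 8) - 98) = -131*(2*0/16 - 98) = -131*(2*0*(1/16) - 98) = -131*(0 - 98) = -131*(-98) = 12838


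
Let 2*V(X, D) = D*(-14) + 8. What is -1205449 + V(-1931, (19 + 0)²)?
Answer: -1207972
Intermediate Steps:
V(X, D) = 4 - 7*D (V(X, D) = (D*(-14) + 8)/2 = (-14*D + 8)/2 = (8 - 14*D)/2 = 4 - 7*D)
-1205449 + V(-1931, (19 + 0)²) = -1205449 + (4 - 7*(19 + 0)²) = -1205449 + (4 - 7*19²) = -1205449 + (4 - 7*361) = -1205449 + (4 - 2527) = -1205449 - 2523 = -1207972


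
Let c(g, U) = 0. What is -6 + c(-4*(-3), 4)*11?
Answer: -6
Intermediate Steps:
-6 + c(-4*(-3), 4)*11 = -6 + 0*11 = -6 + 0 = -6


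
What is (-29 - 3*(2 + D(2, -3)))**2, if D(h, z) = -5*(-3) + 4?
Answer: 8464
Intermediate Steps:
D(h, z) = 19 (D(h, z) = 15 + 4 = 19)
(-29 - 3*(2 + D(2, -3)))**2 = (-29 - 3*(2 + 19))**2 = (-29 - 3*21)**2 = (-29 - 63)**2 = (-92)**2 = 8464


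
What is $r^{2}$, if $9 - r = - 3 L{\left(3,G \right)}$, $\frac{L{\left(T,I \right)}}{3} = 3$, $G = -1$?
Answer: $1296$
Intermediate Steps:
$L{\left(T,I \right)} = 9$ ($L{\left(T,I \right)} = 3 \cdot 3 = 9$)
$r = 36$ ($r = 9 - \left(-3\right) 9 = 9 - -27 = 9 + 27 = 36$)
$r^{2} = 36^{2} = 1296$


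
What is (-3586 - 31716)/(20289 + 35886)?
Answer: -35302/56175 ≈ -0.62843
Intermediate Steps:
(-3586 - 31716)/(20289 + 35886) = -35302/56175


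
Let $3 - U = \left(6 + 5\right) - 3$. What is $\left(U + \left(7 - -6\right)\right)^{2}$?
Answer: $64$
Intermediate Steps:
$U = -5$ ($U = 3 - \left(\left(6 + 5\right) - 3\right) = 3 - \left(11 - 3\right) = 3 - 8 = -5$)
$\left(U + \left(7 - -6\right)\right)^{2} = \left(-5 + \left(7 - -6\right)\right)^{2} = \left(-5 + \left(7 + 6\right)\right)^{2} = \left(-5 + 13\right)^{2} = 8^{2} = 64$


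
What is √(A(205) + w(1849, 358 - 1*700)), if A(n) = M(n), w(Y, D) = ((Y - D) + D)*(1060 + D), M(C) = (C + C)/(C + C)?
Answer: √1327583 ≈ 1152.2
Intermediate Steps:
M(C) = 1 (M(C) = (2*C)/((2*C)) = (2*C)*(1/(2*C)) = 1)
w(Y, D) = Y*(1060 + D)
A(n) = 1
√(A(205) + w(1849, 358 - 1*700)) = √(1 + 1849*(1060 + (358 - 1*700))) = √(1 + 1849*(1060 + (358 - 700))) = √(1 + 1849*(1060 - 342)) = √(1 + 1849*718) = √(1 + 1327582) = √1327583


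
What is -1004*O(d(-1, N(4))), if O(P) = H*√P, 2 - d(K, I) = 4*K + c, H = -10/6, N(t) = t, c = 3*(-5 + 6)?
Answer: 5020*√3/3 ≈ 2898.3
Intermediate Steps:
c = 3 (c = 3*1 = 3)
H = -5/3 (H = -10*⅙ = -5/3 ≈ -1.6667)
d(K, I) = -1 - 4*K (d(K, I) = 2 - (4*K + 3) = 2 - (3 + 4*K) = 2 + (-3 - 4*K) = -1 - 4*K)
O(P) = -5*√P/3
-1004*O(d(-1, N(4))) = -(-5020)*√(-1 - 4*(-1))/3 = -(-5020)*√(-1 + 4)/3 = -(-5020)*√3/3 = 5020*√3/3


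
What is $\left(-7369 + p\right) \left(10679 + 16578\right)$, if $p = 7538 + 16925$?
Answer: $465931158$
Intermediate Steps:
$p = 24463$
$\left(-7369 + p\right) \left(10679 + 16578\right) = \left(-7369 + 24463\right) \left(10679 + 16578\right) = 17094 \cdot 27257 = 465931158$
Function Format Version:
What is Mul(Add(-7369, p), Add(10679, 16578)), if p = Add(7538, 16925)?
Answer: 465931158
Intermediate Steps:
p = 24463
Mul(Add(-7369, p), Add(10679, 16578)) = Mul(Add(-7369, 24463), Add(10679, 16578)) = Mul(17094, 27257) = 465931158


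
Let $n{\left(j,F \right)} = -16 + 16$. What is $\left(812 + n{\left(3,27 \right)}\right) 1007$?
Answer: $817684$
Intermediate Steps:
$n{\left(j,F \right)} = 0$
$\left(812 + n{\left(3,27 \right)}\right) 1007 = \left(812 + 0\right) 1007 = 812 \cdot 1007 = 817684$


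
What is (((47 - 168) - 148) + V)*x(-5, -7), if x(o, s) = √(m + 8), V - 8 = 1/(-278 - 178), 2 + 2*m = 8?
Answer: -119017*√11/456 ≈ -865.65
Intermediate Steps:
m = 3 (m = -1 + (½)*8 = -1 + 4 = 3)
V = 3647/456 (V = 8 + 1/(-278 - 178) = 8 + 1/(-456) = 8 - 1/456 = 3647/456 ≈ 7.9978)
x(o, s) = √11 (x(o, s) = √(3 + 8) = √11)
(((47 - 168) - 148) + V)*x(-5, -7) = (((47 - 168) - 148) + 3647/456)*√11 = ((-121 - 148) + 3647/456)*√11 = (-269 + 3647/456)*√11 = -119017*√11/456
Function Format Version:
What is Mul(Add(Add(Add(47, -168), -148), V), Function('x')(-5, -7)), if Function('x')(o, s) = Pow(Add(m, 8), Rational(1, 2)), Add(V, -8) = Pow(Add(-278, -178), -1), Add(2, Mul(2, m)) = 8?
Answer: Mul(Rational(-119017, 456), Pow(11, Rational(1, 2))) ≈ -865.65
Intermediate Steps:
m = 3 (m = Add(-1, Mul(Rational(1, 2), 8)) = Add(-1, 4) = 3)
V = Rational(3647, 456) (V = Add(8, Pow(Add(-278, -178), -1)) = Add(8, Pow(-456, -1)) = Add(8, Rational(-1, 456)) = Rational(3647, 456) ≈ 7.9978)
Function('x')(o, s) = Pow(11, Rational(1, 2)) (Function('x')(o, s) = Pow(Add(3, 8), Rational(1, 2)) = Pow(11, Rational(1, 2)))
Mul(Add(Add(Add(47, -168), -148), V), Function('x')(-5, -7)) = Mul(Add(Add(Add(47, -168), -148), Rational(3647, 456)), Pow(11, Rational(1, 2))) = Mul(Add(Add(-121, -148), Rational(3647, 456)), Pow(11, Rational(1, 2))) = Mul(Add(-269, Rational(3647, 456)), Pow(11, Rational(1, 2))) = Mul(Rational(-119017, 456), Pow(11, Rational(1, 2)))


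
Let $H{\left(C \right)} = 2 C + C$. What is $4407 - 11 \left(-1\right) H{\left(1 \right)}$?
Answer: $4440$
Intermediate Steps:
$H{\left(C \right)} = 3 C$
$4407 - 11 \left(-1\right) H{\left(1 \right)} = 4407 - 11 \left(-1\right) 3 \cdot 1 = 4407 - \left(-11\right) 3 = 4407 - -33 = 4407 + 33 = 4440$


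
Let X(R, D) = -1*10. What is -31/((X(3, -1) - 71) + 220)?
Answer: -31/139 ≈ -0.22302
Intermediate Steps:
X(R, D) = -10
-31/((X(3, -1) - 71) + 220) = -31/((-10 - 71) + 220) = -31/(-81 + 220) = -31/139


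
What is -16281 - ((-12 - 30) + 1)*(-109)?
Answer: -20750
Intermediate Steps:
-16281 - ((-12 - 30) + 1)*(-109) = -16281 - (-42 + 1)*(-109) = -16281 - (-41)*(-109) = -16281 - 1*4469 = -16281 - 4469 = -20750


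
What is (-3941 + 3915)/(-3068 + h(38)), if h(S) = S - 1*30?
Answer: 13/1530 ≈ 0.0084967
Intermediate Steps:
h(S) = -30 + S (h(S) = S - 30 = -30 + S)
(-3941 + 3915)/(-3068 + h(38)) = (-3941 + 3915)/(-3068 + (-30 + 38)) = -26/(-3068 + 8) = -26/(-3060) = -26*(-1/3060) = 13/1530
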